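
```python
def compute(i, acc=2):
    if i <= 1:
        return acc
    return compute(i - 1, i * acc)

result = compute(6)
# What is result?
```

Accumulator trace (n, acc): (6, 2) -> (5, 12) -> (4, 60) -> (3, 240) -> (2, 720) -> (1, 1440) -> return 1440

Answer: 1440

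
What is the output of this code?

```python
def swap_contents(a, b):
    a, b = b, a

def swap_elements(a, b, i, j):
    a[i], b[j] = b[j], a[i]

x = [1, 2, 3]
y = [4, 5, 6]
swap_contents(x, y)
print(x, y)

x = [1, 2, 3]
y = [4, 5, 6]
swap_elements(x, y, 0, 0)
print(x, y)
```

Key concept: parameter rebinding vs mutation.
Step by step:
`x = [1, 2, 3]` → x = [1, 2, 3]
`y = [4, 5, 6]` → y = [4, 5, 6]
`swap_contents(x, y)` → no visible change to tracked variables
`print(x, y)` → prints [1, 2, 3] [4, 5, 6]
`x = [1, 2, 3]` → x = [1, 2, 3]
`y = [4, 5, 6]` → y = [4, 5, 6]
`swap_elements(x, y, 0, 0)` → x = [4, 2, 3]; y = [1, 5, 6]
`print(x, y)` → prints [4, 2, 3] [1, 5, 6]

Answer:
[1, 2, 3] [4, 5, 6]
[4, 2, 3] [1, 5, 6]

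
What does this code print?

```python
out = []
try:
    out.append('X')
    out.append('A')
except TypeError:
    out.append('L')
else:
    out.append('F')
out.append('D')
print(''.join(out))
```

Execution trace: 'X' (try body) → 'A' (try body, no exception) → 'F' (else) → 'D' (after the try/except). Output: XAFD

Answer: XAFD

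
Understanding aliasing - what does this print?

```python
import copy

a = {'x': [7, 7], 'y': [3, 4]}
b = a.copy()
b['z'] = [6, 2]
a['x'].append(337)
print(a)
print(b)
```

Key concept: shallow copy of dict with mutable values.
Step by step:
`a = {'x': [7, 7], 'y': [3, 4]}` → a = {'x': [7, 7], 'y': [3, 4]}
`b = a.copy()` → b = {'x': [7, 7], 'y': [3, 4]}
`b['z'] = [6, 2]` → b = {'x': [7, 7], 'y': [3, 4], 'z': [6, 2]}
`a['x'].append(337)` → a = {'x': [7, 7, 337], 'y': [3, 4]}; b = {'x': [7, 7, 337], 'y': [3, 4], 'z': [6, 2]}
`print(a)` → prints {'x': [7, 7, 337], 'y': [3, 4]}
`print(b)` → prints {'x': [7, 7, 337], 'y': [3, 4], 'z': [6, 2]}

Answer:
{'x': [7, 7, 337], 'y': [3, 4]}
{'x': [7, 7, 337], 'y': [3, 4], 'z': [6, 2]}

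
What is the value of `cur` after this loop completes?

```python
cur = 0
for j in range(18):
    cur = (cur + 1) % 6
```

Increment mod 6, 18 times = 0
`cur` takes the values: 0 → 1 → 2 → 3 → 4 → 5 → 0 → 1 → 2 → 3 → 4 → 5 → 0 → 1 → 2 → 3 → 4 → 5 → 0

Answer: 0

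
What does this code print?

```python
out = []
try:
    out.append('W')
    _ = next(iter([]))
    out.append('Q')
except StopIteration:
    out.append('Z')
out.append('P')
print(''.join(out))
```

Execution trace: 'W' (try body) → 'Z' (except StopIteration) → 'P' (after the try/except). Output: WZP

Answer: WZP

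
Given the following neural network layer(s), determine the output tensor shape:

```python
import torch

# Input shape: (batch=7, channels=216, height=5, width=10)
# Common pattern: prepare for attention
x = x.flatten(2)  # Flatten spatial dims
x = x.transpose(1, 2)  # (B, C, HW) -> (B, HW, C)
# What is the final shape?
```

Input: (7, 216, 5, 10) -> after flatten(2): (7, 216, 50) -> Output: (7, 50, 216)

Answer: (7, 50, 216)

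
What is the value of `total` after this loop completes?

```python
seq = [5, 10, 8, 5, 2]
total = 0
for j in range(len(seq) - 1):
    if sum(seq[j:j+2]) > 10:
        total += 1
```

Count windows with sum > 10
`total` takes the values: 0 → 1 → 2 → 3

Answer: 3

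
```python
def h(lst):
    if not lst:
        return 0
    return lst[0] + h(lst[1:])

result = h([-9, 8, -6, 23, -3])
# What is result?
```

(-9) + 8 + (-6) + 23 + (-3) + 0 = 13

Answer: 13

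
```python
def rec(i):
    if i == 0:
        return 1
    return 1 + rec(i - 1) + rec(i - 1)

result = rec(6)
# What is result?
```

rec(i) = 1 + 2·rec(i-1), rec(0)=1. Closed form: (1+1)·2^6 - 1 = 127.

Answer: 127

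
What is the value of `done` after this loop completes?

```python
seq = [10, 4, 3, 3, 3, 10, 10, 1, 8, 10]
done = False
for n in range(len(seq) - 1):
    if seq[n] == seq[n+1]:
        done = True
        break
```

Check consecutive duplicates in [10, 4, 3, 3, 3, 10, 10, 1, 8, 10]
`done` takes the values: False → True

Answer: True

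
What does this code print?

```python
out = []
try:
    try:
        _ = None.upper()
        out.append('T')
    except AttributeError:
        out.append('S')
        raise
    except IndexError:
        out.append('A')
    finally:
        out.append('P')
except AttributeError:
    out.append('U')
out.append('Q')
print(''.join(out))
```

Execution trace: 'S' (inner except AttributeError) → 'P' (inner finally) → 'U' (outer except AttributeError) → 'Q' (after the try/except). Output: SPUQ

Answer: SPUQ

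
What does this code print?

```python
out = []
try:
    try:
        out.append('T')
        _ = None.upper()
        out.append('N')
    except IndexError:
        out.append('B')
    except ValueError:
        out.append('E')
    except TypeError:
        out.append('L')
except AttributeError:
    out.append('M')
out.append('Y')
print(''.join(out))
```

Execution trace: 'T' (try body) → 'M' (outer except AttributeError) → 'Y' (after the try/except). Output: TMY

Answer: TMY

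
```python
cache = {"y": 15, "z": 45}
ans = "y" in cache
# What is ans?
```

Trace:
`cache = {"y": 15, "z": 45}` → cache = {'y': 15, 'z': 45}
`ans = "y" in cache` → ans = True
So ans = True

Answer: True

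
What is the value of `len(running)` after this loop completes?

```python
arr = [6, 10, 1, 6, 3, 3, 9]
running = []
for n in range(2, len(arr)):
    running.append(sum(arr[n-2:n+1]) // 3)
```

Number of 3-element averages
`running` takes the values: [] → [5] → [5, 5] → [5, 5, 3] → [5, 5, 3, 4] → [5, 5, 3, 4, 5]
So `len(running)` = 5

Answer: 5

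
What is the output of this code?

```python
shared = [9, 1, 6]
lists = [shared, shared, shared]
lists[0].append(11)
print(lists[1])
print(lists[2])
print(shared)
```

Key concept: list of same reference.
Step by step:
`shared = [9, 1, 6]` → shared = [9, 1, 6]
`lists = [shared, shared, shared]` → lists = [[9, 1, 6], [9, 1, 6], [9, 1, 6]]
`lists[0].append(11)` → shared = [9, 1, 6, 11]; lists = [[9, 1, 6, 11], [9, 1, 6, 11], [9, 1, 6, 11]]
`print(lists[1])` → prints [9, 1, 6, 11]
`print(lists[2])` → prints [9, 1, 6, 11]
`print(shared)` → prints [9, 1, 6, 11]

Answer:
[9, 1, 6, 11]
[9, 1, 6, 11]
[9, 1, 6, 11]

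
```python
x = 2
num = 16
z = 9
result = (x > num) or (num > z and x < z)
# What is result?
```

Trace:
`x = 2` → x = 2
`num = 16` → num = 16
`z = 9` → z = 9
`result = (x > num) or (num > z and x < z)` → result = True
So result = True

Answer: True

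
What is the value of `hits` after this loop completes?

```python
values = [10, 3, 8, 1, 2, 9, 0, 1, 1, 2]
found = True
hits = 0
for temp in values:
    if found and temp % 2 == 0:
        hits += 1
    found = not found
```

Count even values at even positions
`hits` takes the values: 0 → 1 → 2 → 3 → 4

Answer: 4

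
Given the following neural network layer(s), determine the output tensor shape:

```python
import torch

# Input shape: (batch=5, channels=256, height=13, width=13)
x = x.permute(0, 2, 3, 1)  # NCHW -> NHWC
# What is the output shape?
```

Input: (5, 256, 13, 13) -> Output: (5, 13, 13, 256)

Answer: (5, 13, 13, 256)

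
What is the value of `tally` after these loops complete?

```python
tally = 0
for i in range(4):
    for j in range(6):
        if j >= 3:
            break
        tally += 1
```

Inner breaks at 3, outer runs 4 times
`tally` takes the values: 0 → 1 → 2 → 3 → 4 → 5 → 6 → 7 → 8 → 9 → 10 → 11 → 12

Answer: 12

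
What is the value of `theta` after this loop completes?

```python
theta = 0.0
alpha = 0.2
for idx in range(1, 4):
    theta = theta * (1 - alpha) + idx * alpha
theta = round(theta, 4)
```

Moving average with lr=0.2
`theta` takes the values: 0.0 → 0.2 → 0.56 → 1.048

Answer: 1.048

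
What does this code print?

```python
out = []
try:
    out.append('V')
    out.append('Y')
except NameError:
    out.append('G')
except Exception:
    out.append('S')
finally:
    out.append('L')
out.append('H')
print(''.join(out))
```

Execution trace: 'V' (try body) → 'Y' (try body, no exception) → 'L' (finally) → 'H' (after the try/except). Output: VYLH

Answer: VYLH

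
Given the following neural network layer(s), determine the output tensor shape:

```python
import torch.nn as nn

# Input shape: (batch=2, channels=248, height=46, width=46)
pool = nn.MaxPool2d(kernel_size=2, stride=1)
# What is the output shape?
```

Input: (2, 248, 46, 46) -> Output: (2, 248, 45, 45)

Answer: (2, 248, 45, 45)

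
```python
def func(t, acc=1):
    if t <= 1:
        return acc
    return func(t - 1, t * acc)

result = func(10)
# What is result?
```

Accumulator trace (n, acc): (10, 1) -> (9, 10) -> (8, 90) -> (7, 720) -> (6, 5040) -> (5, 30240) -> (4, 151200) -> (3, 604800) -> (2, 1814400) -> (1, 3628800) -> return 3628800

Answer: 3628800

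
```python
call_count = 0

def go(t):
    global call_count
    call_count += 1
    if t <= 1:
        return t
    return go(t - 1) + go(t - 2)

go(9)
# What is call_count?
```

Calls(t) = 1 + Calls(t-1) + Calls(t-2); Calls(0)=Calls(1)=1. For t=9 this gives 109.

Answer: 109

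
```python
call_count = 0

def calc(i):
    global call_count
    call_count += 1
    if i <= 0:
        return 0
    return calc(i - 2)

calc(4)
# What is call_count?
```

Linear recursion stepping by 2: 3 calls from i=4 down to ≤0.

Answer: 3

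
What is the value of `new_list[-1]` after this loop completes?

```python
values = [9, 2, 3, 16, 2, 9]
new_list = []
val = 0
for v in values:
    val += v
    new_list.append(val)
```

Cumulative sum ends at 41
`new_list` takes the values: [] → [9] → [9, 11] → [9, 11, 14] → [9, 11, 14, 30] → [9, 11, 14, 30, 32] → [9, 11, 14, 30, 32, 41]
So `new_list[-1]` = 41

Answer: 41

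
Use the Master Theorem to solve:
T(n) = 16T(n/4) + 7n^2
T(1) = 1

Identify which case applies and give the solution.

a=16, b=4, f(n)=7n^2. log_4(16) = 2. Since c=2 = 2, Case 2 applies: T(n) = Θ(n^log_b(a) · log n) = O(n^2 log n).

Answer: O(n^2 log n) - Case 2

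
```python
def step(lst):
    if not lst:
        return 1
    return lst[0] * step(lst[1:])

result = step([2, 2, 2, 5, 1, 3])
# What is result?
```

Product over [2, 2, 2, 5, 1, 3] = 2 * 2 * 2 * 5 * 1 * 3 = 120

Answer: 120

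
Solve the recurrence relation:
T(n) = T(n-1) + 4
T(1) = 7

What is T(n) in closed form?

Unrolling: T(n) = T(1) + 4·(n-1) = 7 + 4(n-1) = 4n + 3.

Answer: T(n) = 4n + 3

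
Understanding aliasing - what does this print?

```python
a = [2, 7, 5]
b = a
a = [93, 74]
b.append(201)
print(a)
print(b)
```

Key concept: rebinding vs mutation: a is rebound to a new list, b still points at the original.
Step by step:
`a = [2, 7, 5]` → a = [2, 7, 5]
`b = a` → b = [2, 7, 5] (same object as a)
`a = [93, 74]` → a = [93, 74]
`b.append(201)` → b = [2, 7, 5, 201]
`print(a)` → prints [93, 74]
`print(b)` → prints [2, 7, 5, 201]

Answer:
[93, 74]
[2, 7, 5, 201]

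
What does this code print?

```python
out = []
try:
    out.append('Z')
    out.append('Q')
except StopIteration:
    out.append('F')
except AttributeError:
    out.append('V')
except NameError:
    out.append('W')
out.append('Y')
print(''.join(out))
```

Execution trace: 'Z' (try body) → 'Q' (try body, no exception) → 'Y' (after the try/except). Output: ZQY

Answer: ZQY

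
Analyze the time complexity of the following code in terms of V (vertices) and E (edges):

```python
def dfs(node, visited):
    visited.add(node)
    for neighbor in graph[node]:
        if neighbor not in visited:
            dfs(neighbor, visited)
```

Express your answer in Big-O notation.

This is Depth-first search (recursive). Time complexity: O(V + E).

Answer: O(V + E)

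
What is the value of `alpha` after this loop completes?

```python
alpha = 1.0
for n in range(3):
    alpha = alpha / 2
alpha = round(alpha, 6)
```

Halving LR 3 times: 1 / 2^3
`alpha` takes the values: 1.0 → 0.5 → 0.25 → 0.125

Answer: 0.125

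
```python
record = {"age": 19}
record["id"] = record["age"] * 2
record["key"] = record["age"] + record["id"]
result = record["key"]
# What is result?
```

Trace:
`record = {"age": 19}` → record = {'age': 19}
`record["id"] = record["age"] * 2` → record = {'age': 19, 'id': 38}
`record["key"] = record["age"] + record["id"]` → record = {'age': 19, 'id': 38, 'key': 57}
`result = record["key"]` → result = 57
So result = 57

Answer: 57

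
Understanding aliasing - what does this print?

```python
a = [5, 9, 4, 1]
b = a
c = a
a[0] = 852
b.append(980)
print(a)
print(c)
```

Key concept: multiple aliases.
Step by step:
`a = [5, 9, 4, 1]` → a = [5, 9, 4, 1]
`b = a` → b = [5, 9, 4, 1] (same object as a)
`c = a` → c = [5, 9, 4, 1] (same object as a, b)
`a[0] = 852` → a = [852, 9, 4, 1] (same object as b, c); b = [852, 9, 4, 1] (same object as a, c); c = [852, 9, 4, 1] (same object as a, b)
`b.append(980)` → a = [852, 9, 4, 1, 980] (same object as b, c); b = [852, 9, 4, 1, 980] (same object as a, c); c = [852, 9, 4, 1, 980] (same object as a, b)
`print(a)` → prints [852, 9, 4, 1, 980]
`print(c)` → prints [852, 9, 4, 1, 980]

Answer:
[852, 9, 4, 1, 980]
[852, 9, 4, 1, 980]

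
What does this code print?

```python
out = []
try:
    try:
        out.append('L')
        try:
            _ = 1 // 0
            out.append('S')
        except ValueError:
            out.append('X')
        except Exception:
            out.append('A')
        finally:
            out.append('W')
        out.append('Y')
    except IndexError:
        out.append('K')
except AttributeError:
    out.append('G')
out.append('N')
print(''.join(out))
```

Execution trace: 'L' (try body) → 'A' (inner except Exception) → 'W' (inner finally) → 'Y' (try body, no exception) → 'N' (after the try/except). Output: LAWYN

Answer: LAWYN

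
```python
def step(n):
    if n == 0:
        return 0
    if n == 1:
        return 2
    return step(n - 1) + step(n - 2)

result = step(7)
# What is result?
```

Build up from base cases: step(0)=0, step(1)=2, step(2)=2, step(3)=4, step(4)=6, step(5)=10, step(6)=16, ..., step(7)=26

Answer: 26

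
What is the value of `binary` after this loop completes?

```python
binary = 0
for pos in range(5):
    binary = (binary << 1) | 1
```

Build 5 consecutive 1-bits: 0b11111
`binary` takes the values: 0 → 1 → 3 → 7 → 15 → 31

Answer: 31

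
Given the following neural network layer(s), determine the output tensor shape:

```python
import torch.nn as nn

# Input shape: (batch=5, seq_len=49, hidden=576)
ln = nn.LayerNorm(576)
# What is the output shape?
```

Input: (5, 49, 576) -> Output: (5, 49, 576)

Answer: (5, 49, 576)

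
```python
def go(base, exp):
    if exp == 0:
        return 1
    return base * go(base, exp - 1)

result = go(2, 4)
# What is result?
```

go(2, 4) = 2 * 2 * 2 * 2 = 16

Answer: 16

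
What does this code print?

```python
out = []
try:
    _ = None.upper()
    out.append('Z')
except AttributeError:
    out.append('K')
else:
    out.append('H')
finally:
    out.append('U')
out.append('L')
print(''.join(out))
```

Execution trace: 'K' (except AttributeError) → 'U' (finally) → 'L' (after the try/except). Output: KUL

Answer: KUL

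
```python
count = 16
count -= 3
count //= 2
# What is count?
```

Trace:
`count = 16` → count = 16
`count -= 3` → count = 13
`count //= 2` → count = 6
So count = 6

Answer: 6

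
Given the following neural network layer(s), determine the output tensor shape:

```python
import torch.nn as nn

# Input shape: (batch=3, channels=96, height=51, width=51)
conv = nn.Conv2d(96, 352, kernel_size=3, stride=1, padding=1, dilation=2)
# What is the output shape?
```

Input: (3, 96, 51, 51) -> Output: (3, 352, 49, 49)

Answer: (3, 352, 49, 49)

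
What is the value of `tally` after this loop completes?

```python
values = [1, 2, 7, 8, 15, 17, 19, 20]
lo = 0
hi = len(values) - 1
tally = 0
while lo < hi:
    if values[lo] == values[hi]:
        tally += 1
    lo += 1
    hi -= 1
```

Count matching pairs from ends
`tally` takes the values: 0

Answer: 0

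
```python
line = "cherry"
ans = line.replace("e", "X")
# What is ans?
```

Trace:
`line = "cherry"` → line = 'cherry'
`ans = line.replace("e", "X")` → ans = 'chXrry'
So ans = 'chXrry'

Answer: 'chXrry'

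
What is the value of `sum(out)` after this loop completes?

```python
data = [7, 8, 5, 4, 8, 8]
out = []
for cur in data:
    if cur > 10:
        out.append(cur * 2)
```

Sum of doubled values > 10
`out` takes the values: []
So `sum(out)` = 0

Answer: 0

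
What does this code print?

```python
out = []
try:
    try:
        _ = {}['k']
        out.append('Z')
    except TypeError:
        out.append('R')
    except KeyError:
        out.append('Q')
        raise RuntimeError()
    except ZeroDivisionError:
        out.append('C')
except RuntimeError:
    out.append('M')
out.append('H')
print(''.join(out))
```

Execution trace: 'Q' (inner except KeyError) → 'M' (outer except RuntimeError) → 'H' (after the try/except). Output: QMH

Answer: QMH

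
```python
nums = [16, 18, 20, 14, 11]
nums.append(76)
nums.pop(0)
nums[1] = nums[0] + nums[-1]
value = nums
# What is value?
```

Trace:
`nums = [16, 18, 20, 14, 11]` → nums = [16, 18, 20, 14, 11]
`nums.append(76)` → nums = [16, 18, 20, 14, 11, 76]
`nums.pop(0)` → nums = [18, 20, 14, 11, 76]
`nums[1] = nums[0] + nums[-1]` → nums = [18, 94, 14, 11, 76]
`value = nums` → value = [18, 94, 14, 11, 76]
So value = [18, 94, 14, 11, 76]

Answer: [18, 94, 14, 11, 76]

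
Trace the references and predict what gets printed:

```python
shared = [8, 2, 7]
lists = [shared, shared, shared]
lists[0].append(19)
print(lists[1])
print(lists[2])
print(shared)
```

Key concept: list of same reference.
Step by step:
`shared = [8, 2, 7]` → shared = [8, 2, 7]
`lists = [shared, shared, shared]` → lists = [[8, 2, 7], [8, 2, 7], [8, 2, 7]]
`lists[0].append(19)` → shared = [8, 2, 7, 19]; lists = [[8, 2, 7, 19], [8, 2, 7, 19], [8, 2, 7, 19]]
`print(lists[1])` → prints [8, 2, 7, 19]
`print(lists[2])` → prints [8, 2, 7, 19]
`print(shared)` → prints [8, 2, 7, 19]

Answer:
[8, 2, 7, 19]
[8, 2, 7, 19]
[8, 2, 7, 19]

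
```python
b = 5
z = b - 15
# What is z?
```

Trace:
`b = 5` → b = 5
`z = b - 15` → z = -10
So z = -10

Answer: -10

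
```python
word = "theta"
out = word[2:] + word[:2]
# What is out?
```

Trace:
`word = "theta"` → word = 'theta'
`out = word[2:] + word[:2]` → out = 'etath'
So out = 'etath'

Answer: 'etath'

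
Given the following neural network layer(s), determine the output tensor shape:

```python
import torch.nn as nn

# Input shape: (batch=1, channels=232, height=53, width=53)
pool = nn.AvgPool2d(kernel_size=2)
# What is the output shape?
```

Input: (1, 232, 53, 53) -> Output: (1, 232, 26, 26)

Answer: (1, 232, 26, 26)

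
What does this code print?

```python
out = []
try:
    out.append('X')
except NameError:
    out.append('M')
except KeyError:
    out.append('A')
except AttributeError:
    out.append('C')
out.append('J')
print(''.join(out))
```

Execution trace: 'X' (try body, no exception) → 'J' (after the try/except). Output: XJ

Answer: XJ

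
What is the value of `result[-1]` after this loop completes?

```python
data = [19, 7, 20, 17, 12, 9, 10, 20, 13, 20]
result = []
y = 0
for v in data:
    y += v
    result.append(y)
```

Cumulative sum ends at 147
`result` takes the values: [] → [19] → [19, 26] → [19, 26, 46] → [19, 26, 46, 63] → [19, 26, 46, 63, 75] → [19, 26, 46, 63, 75, 84] → [19, 26, 46, 63, 75, 84, 94] → [19, 26, 46, 63, 75, 84, 94, 114] → [19, 26, 46, 63, 75, 84, 94, 114, 127] → [19, 26, 46, 63, 75, 84, 94, 114, 127, 147]
So `result[-1]` = 147

Answer: 147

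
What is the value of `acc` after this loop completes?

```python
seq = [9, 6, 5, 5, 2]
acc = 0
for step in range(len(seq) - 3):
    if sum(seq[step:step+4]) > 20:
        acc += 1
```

Count windows with sum > 20
`acc` takes the values: 0 → 1

Answer: 1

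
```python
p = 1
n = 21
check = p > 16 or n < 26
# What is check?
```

Trace:
`p = 1` → p = 1
`n = 21` → n = 21
`check = p > 16 or n < 26` → check = True
So check = True

Answer: True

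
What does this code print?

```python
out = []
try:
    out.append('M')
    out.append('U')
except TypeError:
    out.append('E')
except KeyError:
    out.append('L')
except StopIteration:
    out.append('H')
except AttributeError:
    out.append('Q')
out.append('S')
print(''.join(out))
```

Execution trace: 'M' (try body) → 'U' (try body, no exception) → 'S' (after the try/except). Output: MUS

Answer: MUS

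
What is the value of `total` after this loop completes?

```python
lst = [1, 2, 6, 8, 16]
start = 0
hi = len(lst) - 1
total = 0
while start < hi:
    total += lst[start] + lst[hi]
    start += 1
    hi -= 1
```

Sum of pairs from ends
`total` takes the values: 0 → 17 → 27

Answer: 27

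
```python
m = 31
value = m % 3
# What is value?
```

Trace:
`m = 31` → m = 31
`value = m % 3` → value = 1
So value = 1

Answer: 1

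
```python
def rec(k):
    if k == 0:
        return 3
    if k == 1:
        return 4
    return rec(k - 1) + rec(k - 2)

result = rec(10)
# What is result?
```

Build up from base cases: rec(0)=3, rec(1)=4, rec(2)=7, rec(3)=11, rec(4)=18, rec(5)=29, rec(6)=47, ..., rec(10)=322

Answer: 322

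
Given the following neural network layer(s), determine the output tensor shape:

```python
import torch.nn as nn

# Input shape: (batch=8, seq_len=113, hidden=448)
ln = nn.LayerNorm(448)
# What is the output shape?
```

Input: (8, 113, 448) -> Output: (8, 113, 448)

Answer: (8, 113, 448)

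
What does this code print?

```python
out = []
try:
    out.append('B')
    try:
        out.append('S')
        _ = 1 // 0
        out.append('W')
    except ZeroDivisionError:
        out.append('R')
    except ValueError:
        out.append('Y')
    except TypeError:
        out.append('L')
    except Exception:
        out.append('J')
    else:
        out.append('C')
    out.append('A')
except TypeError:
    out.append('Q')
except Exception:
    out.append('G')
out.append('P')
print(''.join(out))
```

Execution trace: 'B' (try body) → 'S' (inner try body) → 'R' (inner except ZeroDivisionError) → 'A' (try body, no exception) → 'P' (after the try/except). Output: BSRAP

Answer: BSRAP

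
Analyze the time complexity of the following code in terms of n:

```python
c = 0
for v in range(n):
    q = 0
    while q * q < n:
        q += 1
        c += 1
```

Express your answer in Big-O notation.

Each loop level contributes: n × √n. Multiplying the contributions gives O(n√n).

Answer: O(n√n)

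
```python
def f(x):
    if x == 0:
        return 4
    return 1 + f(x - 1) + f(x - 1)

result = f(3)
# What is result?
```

f(x) = 1 + 2·f(x-1), f(0)=4. Closed form: (4+1)·2^3 - 1 = 39.

Answer: 39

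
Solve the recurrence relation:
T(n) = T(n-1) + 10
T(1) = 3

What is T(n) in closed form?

Unrolling: T(n) = T(1) + 10·(n-1) = 3 + 10(n-1) = 10n - 7.

Answer: T(n) = 10n - 7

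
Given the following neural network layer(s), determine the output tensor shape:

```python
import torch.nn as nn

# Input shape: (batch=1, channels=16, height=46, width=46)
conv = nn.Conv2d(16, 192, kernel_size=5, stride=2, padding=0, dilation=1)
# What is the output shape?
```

Input: (1, 16, 46, 46) -> Output: (1, 192, 21, 21)

Answer: (1, 192, 21, 21)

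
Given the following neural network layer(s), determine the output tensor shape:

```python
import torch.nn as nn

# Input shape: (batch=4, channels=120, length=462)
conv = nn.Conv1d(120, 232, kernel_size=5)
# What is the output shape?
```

Input: (4, 120, 462) -> Output: (4, 232, 458)

Answer: (4, 232, 458)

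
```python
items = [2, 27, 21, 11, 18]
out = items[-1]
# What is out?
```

Trace:
`items = [2, 27, 21, 11, 18]` → items = [2, 27, 21, 11, 18]
`out = items[-1]` → out = 18
So out = 18

Answer: 18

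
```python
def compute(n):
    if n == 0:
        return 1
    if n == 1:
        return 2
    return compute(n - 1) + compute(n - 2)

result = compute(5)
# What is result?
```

Build up from base cases: compute(0)=1, compute(1)=2, compute(2)=3, compute(3)=5, compute(4)=8, compute(5)=13

Answer: 13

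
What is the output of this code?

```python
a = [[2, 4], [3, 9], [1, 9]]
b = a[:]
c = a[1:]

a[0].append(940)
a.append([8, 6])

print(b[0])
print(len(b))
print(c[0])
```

Key concept: slice with nested mutation.
Step by step:
`a = [[2, 4], [3, 9], [1, 9]]` → a = [[2, 4], [3, 9], [1, 9]]
`b = a[:]` → b = [[2, 4], [3, 9], [1, 9]]
`c = a[1:]` → c = [[3, 9], [1, 9]]
`a[0].append(940)` → a = [[2, 4, 940], [3, 9], [1, 9]]; b = [[2, 4, 940], [3, 9], [1, 9]]
`a.append([8, 6])` → a = [[2, 4, 940], [3, 9], [1, 9], [8, 6]]
`print(b[0])` → prints [2, 4, 940]
`print(len(b))` → prints 3
`print(c[0])` → prints [3, 9]

Answer:
[2, 4, 940]
3
[3, 9]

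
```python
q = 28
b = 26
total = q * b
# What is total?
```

Trace:
`q = 28` → q = 28
`b = 26` → b = 26
`total = q * b` → total = 728
So total = 728

Answer: 728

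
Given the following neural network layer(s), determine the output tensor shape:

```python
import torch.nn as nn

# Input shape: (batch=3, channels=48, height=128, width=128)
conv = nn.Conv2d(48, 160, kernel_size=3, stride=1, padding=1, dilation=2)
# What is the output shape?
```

Input: (3, 48, 128, 128) -> Output: (3, 160, 126, 126)

Answer: (3, 160, 126, 126)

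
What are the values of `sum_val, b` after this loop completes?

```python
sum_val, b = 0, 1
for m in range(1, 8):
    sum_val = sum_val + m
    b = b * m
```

Sum and factorial of 1 to 7
`sum_val, b` takes the values: (0, 1) → (1, 1) → (3, 1) → (3, 2) → (6, 2) → (6, 6) → (10, 6) → (10, 24) → (15, 24) → (15, 120) → (21, 120) → (21, 720) → (28, 720) → (28, 5040)

Answer: 28, 5040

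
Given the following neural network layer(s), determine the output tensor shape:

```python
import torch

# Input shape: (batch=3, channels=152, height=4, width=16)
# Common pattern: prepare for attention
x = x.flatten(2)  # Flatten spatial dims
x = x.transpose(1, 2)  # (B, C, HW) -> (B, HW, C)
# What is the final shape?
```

Input: (3, 152, 4, 16) -> after flatten(2): (3, 152, 64) -> Output: (3, 64, 152)

Answer: (3, 64, 152)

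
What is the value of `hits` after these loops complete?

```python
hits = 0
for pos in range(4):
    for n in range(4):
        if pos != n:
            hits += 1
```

4² - 4 (exclude diagonal)
`hits` takes the values: 0 → 1 → 2 → 3 → 4 → 5 → 6 → 7 → 8 → 9 → 10 → 11 → 12

Answer: 12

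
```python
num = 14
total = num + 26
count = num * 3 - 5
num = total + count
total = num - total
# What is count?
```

Trace:
`num = 14` → num = 14
`total = num + 26` → total = 40
`count = num * 3 - 5` → count = 37
`num = total + count` → num = 77
`total = num - total` → total = 37
So count = 37

Answer: 37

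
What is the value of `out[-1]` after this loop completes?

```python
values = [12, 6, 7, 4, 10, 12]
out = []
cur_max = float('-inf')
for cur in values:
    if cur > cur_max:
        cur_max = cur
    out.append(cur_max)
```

Running max ends at 12
`out` takes the values: [] → [12] → [12, 12] → [12, 12, 12] → [12, 12, 12, 12] → [12, 12, 12, 12, 12] → [12, 12, 12, 12, 12, 12]
So `out[-1]` = 12

Answer: 12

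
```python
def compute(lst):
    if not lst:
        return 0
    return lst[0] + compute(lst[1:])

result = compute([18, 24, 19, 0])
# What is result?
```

18 + 24 + 19 + 0 + 0 = 61

Answer: 61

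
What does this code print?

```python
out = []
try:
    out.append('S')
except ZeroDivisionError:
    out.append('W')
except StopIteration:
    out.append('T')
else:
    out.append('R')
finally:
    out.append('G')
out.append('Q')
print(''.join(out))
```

Execution trace: 'S' (try body, no exception) → 'R' (else) → 'G' (finally) → 'Q' (after the try/except). Output: SRGQ

Answer: SRGQ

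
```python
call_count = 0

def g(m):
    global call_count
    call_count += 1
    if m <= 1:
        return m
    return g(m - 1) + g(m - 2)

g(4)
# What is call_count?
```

Calls(m) = 1 + Calls(m-1) + Calls(m-2); Calls(0)=Calls(1)=1. For m=4 this gives 9.

Answer: 9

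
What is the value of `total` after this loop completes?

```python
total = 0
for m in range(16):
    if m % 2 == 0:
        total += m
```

Sum of even numbers 0 to 15
`total` takes the values: 0 → 2 → 6 → 12 → 20 → 30 → 42 → 56

Answer: 56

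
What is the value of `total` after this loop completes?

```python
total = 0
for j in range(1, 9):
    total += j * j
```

Sum of squares 1² to 8² = 204
`total` takes the values: 0 → 1 → 5 → 14 → 30 → 55 → 91 → 140 → 204

Answer: 204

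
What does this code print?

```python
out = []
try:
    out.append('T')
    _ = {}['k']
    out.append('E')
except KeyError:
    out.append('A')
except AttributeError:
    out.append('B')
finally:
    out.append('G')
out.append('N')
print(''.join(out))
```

Execution trace: 'T' (try body) → 'A' (except KeyError) → 'G' (finally) → 'N' (after the try/except). Output: TAGN

Answer: TAGN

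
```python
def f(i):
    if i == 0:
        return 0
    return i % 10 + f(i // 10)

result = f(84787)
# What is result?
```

Sum of digits of 84787: 7 + 8 + 7 + 4 + 8 = 34

Answer: 34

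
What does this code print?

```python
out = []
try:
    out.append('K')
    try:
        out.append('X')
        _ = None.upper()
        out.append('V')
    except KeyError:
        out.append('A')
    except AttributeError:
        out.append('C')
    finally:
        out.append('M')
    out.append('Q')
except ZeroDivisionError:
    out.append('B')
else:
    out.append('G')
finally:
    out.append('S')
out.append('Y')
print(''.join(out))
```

Execution trace: 'K' (try body) → 'X' (inner try body) → 'C' (inner except AttributeError) → 'M' (inner finally) → 'Q' (try body, no exception) → 'G' (else) → 'S' (finally) → 'Y' (after the try/except). Output: KXCMQGSY

Answer: KXCMQGSY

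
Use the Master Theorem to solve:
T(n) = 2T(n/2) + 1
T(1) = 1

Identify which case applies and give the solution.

a=2, b=2, f(n)=1. log_2(2) = 1. Since c=0 < 1, Case 1 applies: T(n) = Θ(n^log_b(a)) = O(n).

Answer: O(n) - Case 1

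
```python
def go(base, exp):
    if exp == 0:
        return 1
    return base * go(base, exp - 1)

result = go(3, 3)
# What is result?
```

go(3, 3) = 3 * 3 * 3 = 27

Answer: 27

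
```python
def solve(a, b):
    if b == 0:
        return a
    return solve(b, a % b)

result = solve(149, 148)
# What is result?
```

solve(149, 148) -> solve(148, 1) -> solve(1, 0) -> 1

Answer: 1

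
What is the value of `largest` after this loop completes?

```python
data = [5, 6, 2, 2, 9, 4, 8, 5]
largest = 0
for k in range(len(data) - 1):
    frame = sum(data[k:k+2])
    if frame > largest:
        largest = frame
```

Max sum of 2-element window in [5, 6, 2, 2, 9, 4, 8, 5]
`largest` takes the values: 0 → 11 → 13

Answer: 13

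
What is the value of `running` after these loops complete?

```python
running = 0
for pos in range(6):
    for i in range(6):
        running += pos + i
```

Sum of all pos+i for pos,i in 6x6
`running` takes the values: 0 → 1 → 3 → 6 → 10 → 15 → 16 → 18 → 21 → 25 → 30 → 36 → 38 → 41 → 45 → 50 → 56 → 63 → 66 → 70 → 75 → 81 → 88 → 96 → 100 → 105 → 111 → 118 → 126 → 135 → 140 → 146 → 153 → 161 → 170 → 180

Answer: 180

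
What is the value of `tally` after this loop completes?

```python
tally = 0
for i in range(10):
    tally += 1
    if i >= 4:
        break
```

Loop breaks when i reaches 4, tally is 5
`tally` takes the values: 0 → 1 → 2 → 3 → 4 → 5

Answer: 5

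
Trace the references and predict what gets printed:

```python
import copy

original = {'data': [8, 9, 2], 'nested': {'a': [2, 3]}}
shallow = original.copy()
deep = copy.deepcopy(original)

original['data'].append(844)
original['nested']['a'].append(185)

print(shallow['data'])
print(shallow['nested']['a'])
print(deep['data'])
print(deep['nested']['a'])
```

Key concept: comparing shallow vs deep copy.
Step by step:
`original = {'data': [8, 9, 2], 'nested': {'a': [2, 3]}}` → original = {'data': [8, 9, 2], 'nested': {'a': [2, 3]}}
`shallow = original.copy()` → shallow = {'data': [8, 9, 2], 'nested': {'a': [2, 3]}}
`deep = copy.deepcopy(original)` → deep = {'data': [8, 9, 2], 'nested': {'a': [2, 3]}}
`original['data'].append(844)` → original = {'data': [8, 9, 2, 844], 'nested': {'a': [2, 3]}}; shallow = {'data': [8, 9, 2, 844], 'nested': {'a': [2, 3]}}
`original['nested']['a'].append(185)` → original = {'data': [8, 9, 2, 844], 'nested': {'a': [2, 3, 185]}}; shallow = {'data': [8, 9, 2, 844], 'nested': {'a': [2, 3, 185]}}
`print(shallow['data'])` → prints [8, 9, 2, 844]
`print(shallow['nested']['a'])` → prints [2, 3, 185]
`print(deep['data'])` → prints [8, 9, 2]
`print(deep['nested']['a'])` → prints [2, 3]

Answer:
[8, 9, 2, 844]
[2, 3, 185]
[8, 9, 2]
[2, 3]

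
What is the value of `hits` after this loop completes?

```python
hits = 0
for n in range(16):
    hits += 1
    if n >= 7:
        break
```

Loop breaks when n reaches 7, hits is 8
`hits` takes the values: 0 → 1 → 2 → 3 → 4 → 5 → 6 → 7 → 8

Answer: 8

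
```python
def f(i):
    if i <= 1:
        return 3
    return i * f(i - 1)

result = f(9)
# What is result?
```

f(9) = 9 * 8 * 7 * 6 * 5 * 4 * 3 * 2 * 3 = 1088640

Answer: 1088640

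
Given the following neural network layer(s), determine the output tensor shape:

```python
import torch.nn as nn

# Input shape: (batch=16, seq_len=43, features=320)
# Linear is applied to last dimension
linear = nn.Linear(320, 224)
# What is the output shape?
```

Input: (16, 43, 320) -> Output: (16, 43, 224)

Answer: (16, 43, 224)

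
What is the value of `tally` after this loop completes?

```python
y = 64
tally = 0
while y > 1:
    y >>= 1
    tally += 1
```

Count right shifts until 1
`tally` takes the values: 0 → 1 → 2 → 3 → 4 → 5 → 6

Answer: 6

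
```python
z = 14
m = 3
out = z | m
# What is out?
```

Trace:
`z = 14` → z = 14
`m = 3` → m = 3
`out = z | m` → out = 15
So out = 15

Answer: 15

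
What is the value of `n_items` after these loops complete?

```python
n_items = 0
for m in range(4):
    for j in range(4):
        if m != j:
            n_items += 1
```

4² - 4 (exclude diagonal)
`n_items` takes the values: 0 → 1 → 2 → 3 → 4 → 5 → 6 → 7 → 8 → 9 → 10 → 11 → 12

Answer: 12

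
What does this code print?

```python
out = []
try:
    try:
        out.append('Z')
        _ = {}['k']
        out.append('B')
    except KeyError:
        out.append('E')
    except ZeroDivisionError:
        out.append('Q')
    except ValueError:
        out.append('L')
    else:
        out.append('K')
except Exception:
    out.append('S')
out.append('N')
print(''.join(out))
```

Execution trace: 'Z' (inner try body) → 'E' (inner except KeyError) → 'N' (after the try/except). Output: ZEN

Answer: ZEN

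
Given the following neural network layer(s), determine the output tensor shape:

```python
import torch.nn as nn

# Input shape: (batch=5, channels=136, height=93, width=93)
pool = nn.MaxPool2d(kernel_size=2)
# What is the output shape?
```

Input: (5, 136, 93, 93) -> Output: (5, 136, 46, 46)

Answer: (5, 136, 46, 46)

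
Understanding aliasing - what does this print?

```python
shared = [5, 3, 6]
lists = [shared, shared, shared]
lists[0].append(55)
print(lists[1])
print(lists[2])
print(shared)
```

Key concept: list of same reference.
Step by step:
`shared = [5, 3, 6]` → shared = [5, 3, 6]
`lists = [shared, shared, shared]` → lists = [[5, 3, 6], [5, 3, 6], [5, 3, 6]]
`lists[0].append(55)` → shared = [5, 3, 6, 55]; lists = [[5, 3, 6, 55], [5, 3, 6, 55], [5, 3, 6, 55]]
`print(lists[1])` → prints [5, 3, 6, 55]
`print(lists[2])` → prints [5, 3, 6, 55]
`print(shared)` → prints [5, 3, 6, 55]

Answer:
[5, 3, 6, 55]
[5, 3, 6, 55]
[5, 3, 6, 55]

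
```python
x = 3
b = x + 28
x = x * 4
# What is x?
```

Trace:
`x = 3` → x = 3
`b = x + 28` → b = 31
`x = x * 4` → x = 12
So x = 12

Answer: 12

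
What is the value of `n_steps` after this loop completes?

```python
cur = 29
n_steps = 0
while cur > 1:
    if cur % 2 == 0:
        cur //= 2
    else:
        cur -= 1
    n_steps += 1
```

Steps to reduce 29 to 1
`n_steps` takes the values: 0 → 1 → 2 → 3 → 4 → 5 → 6 → 7

Answer: 7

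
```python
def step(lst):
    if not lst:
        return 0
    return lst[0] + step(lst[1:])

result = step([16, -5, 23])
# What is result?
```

16 + (-5) + 23 + 0 = 34

Answer: 34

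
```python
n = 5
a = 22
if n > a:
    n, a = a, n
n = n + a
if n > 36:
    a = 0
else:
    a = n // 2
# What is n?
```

Trace:
`n = 5` → n = 5
`a = 22` → a = 22
`if n > a: ...` → n > a is False → no variable changes
`n = n + a` → n = 27
`if n > 36: ...` → n > 36 is False, take else branch → a = 13
So n = 27

Answer: 27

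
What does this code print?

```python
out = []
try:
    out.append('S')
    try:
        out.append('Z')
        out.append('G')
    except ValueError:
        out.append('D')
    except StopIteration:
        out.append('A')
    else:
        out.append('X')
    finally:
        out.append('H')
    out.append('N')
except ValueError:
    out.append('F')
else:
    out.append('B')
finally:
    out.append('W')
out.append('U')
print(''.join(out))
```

Execution trace: 'S' (try body) → 'Z' (inner try body) → 'G' (inner try body, no exception) → 'X' (inner else) → 'H' (inner finally) → 'N' (try body, no exception) → 'B' (else) → 'W' (finally) → 'U' (after the try/except). Output: SZGXHNBWU

Answer: SZGXHNBWU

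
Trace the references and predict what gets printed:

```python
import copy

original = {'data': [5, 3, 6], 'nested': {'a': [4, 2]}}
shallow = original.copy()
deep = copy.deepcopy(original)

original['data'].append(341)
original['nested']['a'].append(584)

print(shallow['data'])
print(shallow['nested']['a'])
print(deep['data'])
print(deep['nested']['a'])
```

Key concept: comparing shallow vs deep copy.
Step by step:
`original = {'data': [5, 3, 6], 'nested': {'a': [4, 2]}}` → original = {'data': [5, 3, 6], 'nested': {'a': [4, 2]}}
`shallow = original.copy()` → shallow = {'data': [5, 3, 6], 'nested': {'a': [4, 2]}}
`deep = copy.deepcopy(original)` → deep = {'data': [5, 3, 6], 'nested': {'a': [4, 2]}}
`original['data'].append(341)` → original = {'data': [5, 3, 6, 341], 'nested': {'a': [4, 2]}}; shallow = {'data': [5, 3, 6, 341], 'nested': {'a': [4, 2]}}
`original['nested']['a'].append(584)` → original = {'data': [5, 3, 6, 341], 'nested': {'a': [4, 2, 584]}}; shallow = {'data': [5, 3, 6, 341], 'nested': {'a': [4, 2, 584]}}
`print(shallow['data'])` → prints [5, 3, 6, 341]
`print(shallow['nested']['a'])` → prints [4, 2, 584]
`print(deep['data'])` → prints [5, 3, 6]
`print(deep['nested']['a'])` → prints [4, 2]

Answer:
[5, 3, 6, 341]
[4, 2, 584]
[5, 3, 6]
[4, 2]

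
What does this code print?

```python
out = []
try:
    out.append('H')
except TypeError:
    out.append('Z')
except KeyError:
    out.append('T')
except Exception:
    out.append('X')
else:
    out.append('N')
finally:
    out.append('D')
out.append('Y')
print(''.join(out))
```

Execution trace: 'H' (try body, no exception) → 'N' (else) → 'D' (finally) → 'Y' (after the try/except). Output: HNDY

Answer: HNDY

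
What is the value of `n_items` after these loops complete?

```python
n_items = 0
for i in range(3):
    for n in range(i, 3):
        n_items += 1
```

Upper triangle: 3 + 2 + ... + 1
`n_items` takes the values: 0 → 1 → 2 → 3 → 4 → 5 → 6

Answer: 6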